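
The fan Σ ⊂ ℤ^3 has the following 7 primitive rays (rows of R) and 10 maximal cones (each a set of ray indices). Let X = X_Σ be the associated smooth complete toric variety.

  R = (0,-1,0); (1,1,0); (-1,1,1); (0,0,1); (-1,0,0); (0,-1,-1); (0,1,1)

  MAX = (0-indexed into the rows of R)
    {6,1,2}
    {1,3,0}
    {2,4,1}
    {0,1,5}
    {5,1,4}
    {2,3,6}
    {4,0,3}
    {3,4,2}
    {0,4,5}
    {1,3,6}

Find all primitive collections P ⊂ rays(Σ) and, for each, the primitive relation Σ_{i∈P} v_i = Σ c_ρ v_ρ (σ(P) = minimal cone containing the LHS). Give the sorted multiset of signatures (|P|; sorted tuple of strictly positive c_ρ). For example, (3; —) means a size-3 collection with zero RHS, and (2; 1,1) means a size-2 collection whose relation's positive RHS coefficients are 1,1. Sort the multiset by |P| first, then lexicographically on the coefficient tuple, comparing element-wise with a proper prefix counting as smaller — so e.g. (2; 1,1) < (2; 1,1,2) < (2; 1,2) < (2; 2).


9 minimal non-faces of Δ(Σ) (on 7 rays):

  P = {5,6}:  v_{5} + v_{6} = 0  ⟹  sig = (2; —)
  P = {0,6}:  v_{0} + v_{6} = v_{3}  ⟹  sig = (2; 1)
  P = {2,5}:  v_{2} + v_{5} = v_{4}  ⟹  sig = (2; 1)
  P = {3,5}:  v_{3} + v_{5} = v_{0}  ⟹  sig = (2; 1)
  P = {4,6}:  v_{4} + v_{6} = v_{2}  ⟹  sig = (2; 1)
  P = {0,2}:  v_{0} + v_{2} = v_{3} + v_{4}  ⟹  sig = (2; 1,1)
  P = {0,1,4}:  v_{0} + v_{1} + v_{4} = 0  ⟹  sig = (3; —)
  P = {1,3,4}:  v_{1} + v_{3} + v_{4} = v_{6}  ⟹  sig = (3; 1)
  P = {1,2,3}:  v_{1} + v_{2} + v_{3} = 2·v_{6}  ⟹  sig = (3; 2)

Hence PRS(X_Σ) =
    (2; —)
    (2; 1)
    (2; 1)
    (2; 1)
    (2; 1)
    (2; 1,1)
    (3; —)
    (3; 1)
    (3; 2)


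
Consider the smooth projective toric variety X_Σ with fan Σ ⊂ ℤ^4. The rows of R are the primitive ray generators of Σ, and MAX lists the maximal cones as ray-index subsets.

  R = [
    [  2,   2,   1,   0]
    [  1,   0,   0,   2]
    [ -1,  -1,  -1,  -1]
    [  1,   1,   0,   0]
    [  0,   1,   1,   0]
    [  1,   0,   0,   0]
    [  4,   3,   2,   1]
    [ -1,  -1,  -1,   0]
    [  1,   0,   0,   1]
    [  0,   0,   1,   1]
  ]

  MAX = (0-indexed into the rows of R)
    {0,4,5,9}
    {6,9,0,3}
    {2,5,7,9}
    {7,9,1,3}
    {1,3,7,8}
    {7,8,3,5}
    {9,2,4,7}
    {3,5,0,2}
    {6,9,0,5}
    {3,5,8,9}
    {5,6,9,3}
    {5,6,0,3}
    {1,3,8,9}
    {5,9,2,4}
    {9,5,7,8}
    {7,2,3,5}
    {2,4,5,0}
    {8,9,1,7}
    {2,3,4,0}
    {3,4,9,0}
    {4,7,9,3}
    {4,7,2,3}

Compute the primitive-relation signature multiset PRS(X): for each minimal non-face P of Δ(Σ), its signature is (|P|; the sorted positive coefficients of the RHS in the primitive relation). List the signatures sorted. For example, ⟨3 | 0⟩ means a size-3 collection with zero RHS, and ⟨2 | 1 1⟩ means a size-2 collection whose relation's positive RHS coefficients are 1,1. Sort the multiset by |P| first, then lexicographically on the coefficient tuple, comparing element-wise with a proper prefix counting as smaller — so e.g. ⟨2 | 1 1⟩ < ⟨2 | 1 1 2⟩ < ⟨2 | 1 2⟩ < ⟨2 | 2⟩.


Primitive collections (20):

  {0,7}:  v_{0} + v_{7} = v_{3}  ⇒ sig = ⟨2 | 1⟩
  {1,2}:  v_{1} + v_{2} = v_{7} + v_{8}  ⇒ sig = ⟨2 | 1 1⟩
  {2,6}:  v_{2} + v_{6} = v_{0} + v_{5}  ⇒ sig = ⟨2 | 1 1⟩
  {2,8}:  v_{2} + v_{8} = v_{5} + v_{7}  ⇒ sig = ⟨2 | 1 1⟩
  {4,8}:  v_{4} + v_{8} = v_{3} + v_{9}  ⇒ sig = ⟨2 | 1 1⟩
  {0,1}:  v_{0} + v_{1} = 2·v_{3} + v_{8} + v_{9}  ⇒ sig = ⟨2 | 1 1 2⟩
  {0,8}:  v_{0} + v_{8} = 2·v_{3} + v_{5} + v_{9}  ⇒ sig = ⟨2 | 1 1 2⟩
  {6,7}:  v_{6} + v_{7} = 2·v_{3} + v_{5} + v_{9}  ⇒ sig = ⟨2 | 1 1 2⟩
  {1,6}:  v_{1} + v_{6} = 3·v_{3} + v_{5} + v_{8} + 2·v_{9}  ⇒ sig = ⟨2 | 1 1 2 3⟩
  {4,6}:  v_{4} + v_{6} = 2·v_{0} + v_{9}  ⇒ sig = ⟨2 | 1 2⟩
  {1,4}:  v_{1} + v_{4} = 2·v_{3} + v_{7} + 2·v_{9}  ⇒ sig = ⟨2 | 1 2 2⟩
  {1,5}:  v_{1} + v_{5} = 2·v_{8}  ⇒ sig = ⟨2 | 2⟩
  {6,8}:  v_{6} + v_{8} = 3·v_{3} + 2·v_{5} + 2·v_{9}  ⇒ sig = ⟨2 | 2 2 3⟩
  {2,3,9}:  v_{2} + v_{3} + v_{9} = 0  ⇒ sig = ⟨3 | 0⟩
  {4,5,7}:  v_{4} + v_{5} + v_{7} = 0  ⇒ sig = ⟨3 | 0⟩
  {3,4,5}:  v_{3} + v_{4} + v_{5} = v_{0}  ⇒ sig = ⟨3 | 1⟩
  {0,2,9}:  v_{0} + v_{2} + v_{9} = v_{4} + v_{5}  ⇒ sig = ⟨3 | 1 1⟩
  {0,3,5,9}:  v_{0} + v_{3} + v_{5} + v_{9} = v_{6}  ⇒ sig = ⟨4 | 1⟩
  {3,5,7,9}:  v_{3} + v_{5} + v_{7} + v_{9} = v_{8}  ⇒ sig = ⟨4 | 1⟩
  {3,7,8,9}:  v_{3} + v_{7} + v_{8} + v_{9} = v_{1}  ⇒ sig = ⟨4 | 1⟩

Sorted signature multiset PRS(X):
{ ⟨2 | 1⟩,  ⟨2 | 1 1⟩ ×4,  ⟨2 | 1 1 2⟩ ×3,  ⟨2 | 1 1 2 3⟩,  ⟨2 | 1 2⟩,  ⟨2 | 1 2 2⟩,  ⟨2 | 2⟩,  ⟨2 | 2 2 3⟩,  ⟨3 | 0⟩ ×2,  ⟨3 | 1⟩,  ⟨3 | 1 1⟩,  ⟨4 | 1⟩ ×3 }


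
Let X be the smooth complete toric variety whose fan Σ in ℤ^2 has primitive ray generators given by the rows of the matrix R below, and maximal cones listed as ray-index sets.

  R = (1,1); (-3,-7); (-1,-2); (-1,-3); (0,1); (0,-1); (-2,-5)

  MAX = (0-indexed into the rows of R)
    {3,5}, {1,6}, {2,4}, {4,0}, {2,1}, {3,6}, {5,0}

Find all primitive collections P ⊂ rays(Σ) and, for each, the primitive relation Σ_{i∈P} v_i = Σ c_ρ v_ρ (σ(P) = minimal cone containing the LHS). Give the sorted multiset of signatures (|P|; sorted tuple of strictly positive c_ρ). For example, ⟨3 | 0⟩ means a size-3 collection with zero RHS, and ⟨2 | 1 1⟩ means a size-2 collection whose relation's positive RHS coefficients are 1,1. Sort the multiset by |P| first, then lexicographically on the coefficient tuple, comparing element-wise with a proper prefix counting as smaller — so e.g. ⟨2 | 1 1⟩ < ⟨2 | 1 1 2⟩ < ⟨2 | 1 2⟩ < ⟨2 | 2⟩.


Σ has 14 primitive collections:

  P={4,5}:  v_{4} + v_{5} = 0 ; sig = ⟨2 | 0⟩
  P={0,2}:  v_{0} + v_{2} = v_{5} ; sig = ⟨2 | 1⟩
  P={2,3}:  v_{2} + v_{3} = v_{6} ; sig = ⟨2 | 1⟩
  P={2,5}:  v_{2} + v_{5} = v_{3} ; sig = ⟨2 | 1⟩
  P={2,6}:  v_{2} + v_{6} = v_{1} ; sig = ⟨2 | 1⟩
  P={3,4}:  v_{3} + v_{4} = v_{2} ; sig = ⟨2 | 1⟩
  P={0,6}:  v_{0} + v_{6} = v_{3} + v_{5} ; sig = ⟨2 | 1 1⟩
  P={1,5}:  v_{1} + v_{5} = v_{3} + v_{6} ; sig = ⟨2 | 1 1⟩
  P={0,1}:  v_{0} + v_{1} = 2·v_{3} ; sig = ⟨2 | 2⟩
  P={0,3}:  v_{0} + v_{3} = 2·v_{5} ; sig = ⟨2 | 2⟩
  P={1,3}:  v_{1} + v_{3} = 2·v_{6} ; sig = ⟨2 | 2⟩
  P={4,6}:  v_{4} + v_{6} = 2·v_{2} ; sig = ⟨2 | 2⟩
  P={5,6}:  v_{5} + v_{6} = 2·v_{3} ; sig = ⟨2 | 2⟩
  P={1,4}:  v_{1} + v_{4} = 3·v_{2} ; sig = ⟨2 | 3⟩

Hence PRS(X_Σ) =
    |P|=2: 14 collections, coeffs (), (1), (1), (1), (1), (1), (1,1), (1,1), (2), (2), (2), (2), (2), (3)


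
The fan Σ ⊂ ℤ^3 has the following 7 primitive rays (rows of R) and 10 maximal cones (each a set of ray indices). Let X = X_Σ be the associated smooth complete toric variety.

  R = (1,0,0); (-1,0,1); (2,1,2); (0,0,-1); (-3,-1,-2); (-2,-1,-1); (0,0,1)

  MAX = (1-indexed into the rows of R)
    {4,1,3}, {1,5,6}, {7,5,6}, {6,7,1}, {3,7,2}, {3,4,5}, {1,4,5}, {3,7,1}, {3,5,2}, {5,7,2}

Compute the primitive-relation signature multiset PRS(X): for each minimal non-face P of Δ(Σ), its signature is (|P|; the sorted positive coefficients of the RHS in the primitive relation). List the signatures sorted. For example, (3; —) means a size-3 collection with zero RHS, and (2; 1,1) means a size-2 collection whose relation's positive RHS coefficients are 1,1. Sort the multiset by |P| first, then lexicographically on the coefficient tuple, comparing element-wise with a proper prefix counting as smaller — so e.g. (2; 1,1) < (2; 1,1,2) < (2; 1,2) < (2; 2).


Primitive collections (9):

  P = {4,7}:  v_{4} + v_{7} = 0  →  sig = (2; —)
  P = {1,2}:  v_{1} + v_{2} = v_{7}  →  sig = (2; 1)
  P = {3,6}:  v_{3} + v_{6} = v_{7}  →  sig = (2; 1)
  P = {2,4}:  v_{2} + v_{4} = v_{3} + v_{5}  →  sig = (2; 1,1)
  P = {4,6}:  v_{4} + v_{6} = v_{1} + v_{5}  →  sig = (2; 1,1)
  P = {2,6}:  v_{2} + v_{6} = v_{5} + 2·v_{7}  →  sig = (2; 1,2)
  P = {1,3,5}:  v_{1} + v_{3} + v_{5} = 0  →  sig = (3; —)
  P = {1,5,7}:  v_{1} + v_{5} + v_{7} = v_{6}  →  sig = (3; 1)
  P = {3,5,7}:  v_{3} + v_{5} + v_{7} = v_{2}  →  sig = (3; 1)

Hence PRS(X_Σ) =
{ (2; —),  (2; 1) ×2,  (2; 1,1) ×2,  (2; 1,2),  (3; —),  (3; 1) ×2 }


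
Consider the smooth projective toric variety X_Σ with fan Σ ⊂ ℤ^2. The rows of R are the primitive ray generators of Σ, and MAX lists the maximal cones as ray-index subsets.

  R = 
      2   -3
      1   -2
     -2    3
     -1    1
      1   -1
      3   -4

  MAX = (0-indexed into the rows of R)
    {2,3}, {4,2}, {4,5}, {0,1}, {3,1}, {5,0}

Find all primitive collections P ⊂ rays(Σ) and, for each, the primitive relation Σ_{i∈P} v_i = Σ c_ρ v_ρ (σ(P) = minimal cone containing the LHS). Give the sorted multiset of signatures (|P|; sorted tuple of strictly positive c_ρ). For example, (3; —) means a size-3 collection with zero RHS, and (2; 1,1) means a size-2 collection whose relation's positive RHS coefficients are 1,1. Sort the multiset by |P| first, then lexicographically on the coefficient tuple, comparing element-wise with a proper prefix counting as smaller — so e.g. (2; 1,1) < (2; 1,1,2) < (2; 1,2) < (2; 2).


Minimal non-faces — 9 found among 6 rays, 6 max cones:

  P={0,2}:  v_{0} + v_{2} = 0  ⇒ sig = (2; —)
  P={3,4}:  v_{3} + v_{4} = 0  ⇒ sig = (2; —)
  P={0,3}:  v_{0} + v_{3} = v_{1}  ⇒ sig = (2; 1)
  P={0,4}:  v_{0} + v_{4} = v_{5}  ⇒ sig = (2; 1)
  P={1,2}:  v_{1} + v_{2} = v_{3}  ⇒ sig = (2; 1)
  P={1,4}:  v_{1} + v_{4} = v_{0}  ⇒ sig = (2; 1)
  P={2,5}:  v_{2} + v_{5} = v_{4}  ⇒ sig = (2; 1)
  P={3,5}:  v_{3} + v_{5} = v_{0}  ⇒ sig = (2; 1)
  P={1,5}:  v_{1} + v_{5} = 2·v_{0}  ⇒ sig = (2; 2)

Signatures (|P|; sorted positive RHS coefficients), sorted:
    |P|=2: 9 collections, coeffs (), (), (1), (1), (1), (1), (1), (1), (2)


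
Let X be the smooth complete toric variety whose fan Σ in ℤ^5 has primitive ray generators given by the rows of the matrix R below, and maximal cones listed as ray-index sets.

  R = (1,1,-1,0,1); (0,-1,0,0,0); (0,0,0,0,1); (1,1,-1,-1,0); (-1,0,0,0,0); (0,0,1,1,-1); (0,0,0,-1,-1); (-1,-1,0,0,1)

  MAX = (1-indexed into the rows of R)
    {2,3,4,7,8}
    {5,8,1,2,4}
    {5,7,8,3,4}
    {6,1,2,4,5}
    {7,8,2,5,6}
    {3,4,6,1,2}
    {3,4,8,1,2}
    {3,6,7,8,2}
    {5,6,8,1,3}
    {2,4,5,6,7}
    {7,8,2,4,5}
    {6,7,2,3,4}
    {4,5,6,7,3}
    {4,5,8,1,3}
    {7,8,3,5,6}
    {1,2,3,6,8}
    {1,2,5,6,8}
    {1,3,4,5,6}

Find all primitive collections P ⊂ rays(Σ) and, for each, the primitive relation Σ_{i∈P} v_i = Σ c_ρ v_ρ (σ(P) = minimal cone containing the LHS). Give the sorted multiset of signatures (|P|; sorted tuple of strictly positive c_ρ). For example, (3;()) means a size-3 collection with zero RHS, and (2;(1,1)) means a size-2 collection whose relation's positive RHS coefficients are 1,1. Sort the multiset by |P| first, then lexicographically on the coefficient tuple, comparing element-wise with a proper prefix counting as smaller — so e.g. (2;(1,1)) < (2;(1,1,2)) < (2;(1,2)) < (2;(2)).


3 collections generate NE(X_Σ); each relation:

  • {1,7}:  v_{1} + v_{7} = v_{4}  ⟹  sig = (2;(1))
  • {4,6,8}:  v_{4} + v_{6} + v_{8} = 0  ⟹  sig = (3;())
  • {2,3,5}:  v_{2} + v_{3} + v_{5} = v_{8}  ⟹  sig = (3;(1))

Hence PRS(X_Σ) =
    |P|=2: 1 collection, coeffs (1)
    |P|=3: 2 collections, coeffs (), (1)


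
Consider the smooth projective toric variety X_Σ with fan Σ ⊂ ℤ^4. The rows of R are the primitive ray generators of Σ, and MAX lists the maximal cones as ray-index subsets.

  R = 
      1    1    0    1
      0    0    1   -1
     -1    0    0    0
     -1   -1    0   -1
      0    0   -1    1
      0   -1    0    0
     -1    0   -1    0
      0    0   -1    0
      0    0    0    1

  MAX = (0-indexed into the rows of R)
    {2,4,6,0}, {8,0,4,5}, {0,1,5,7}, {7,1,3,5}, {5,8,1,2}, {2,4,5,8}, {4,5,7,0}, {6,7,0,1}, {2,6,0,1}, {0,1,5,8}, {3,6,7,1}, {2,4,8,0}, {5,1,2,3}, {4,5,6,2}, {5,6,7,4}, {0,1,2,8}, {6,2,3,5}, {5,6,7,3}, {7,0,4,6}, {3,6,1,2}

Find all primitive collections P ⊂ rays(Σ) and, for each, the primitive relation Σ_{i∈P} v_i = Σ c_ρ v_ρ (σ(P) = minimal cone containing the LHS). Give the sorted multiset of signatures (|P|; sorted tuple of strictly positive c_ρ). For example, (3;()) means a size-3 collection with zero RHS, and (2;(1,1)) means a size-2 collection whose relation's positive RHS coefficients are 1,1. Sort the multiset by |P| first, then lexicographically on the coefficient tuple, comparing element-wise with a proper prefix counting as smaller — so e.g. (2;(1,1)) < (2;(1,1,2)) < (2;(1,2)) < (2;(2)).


Σ has 10 primitive collections:

  P = {0,3}:  v_{0} + v_{3} = 0 — sig = (2;())
  P = {1,4}:  v_{1} + v_{4} = 0 — sig = (2;())
  P = {2,7}:  v_{2} + v_{7} = v_{6} — sig = (2;(1))
  P = {7,8}:  v_{7} + v_{8} = v_{4} — sig = (2;(1))
  P = {3,4}:  v_{3} + v_{4} = v_{5} + v_{6} — sig = (2;(1,1))
  P = {3,8}:  v_{3} + v_{8} = v_{2} + v_{5} — sig = (2;(1,1))
  P = {6,8}:  v_{6} + v_{8} = v_{2} + v_{4} — sig = (2;(1,1))
  P = {0,2,5}:  v_{0} + v_{2} + v_{5} = v_{8} — sig = (3;(1))
  P = {0,5,6}:  v_{0} + v_{5} + v_{6} = v_{4} — sig = (3;(1))
  P = {1,5,6}:  v_{1} + v_{5} + v_{6} = v_{3} — sig = (3;(1))

so the primitive-relation signature multiset is
    |P|=2: 7 collections, coeffs (), (), (1), (1), (1,1), (1,1), (1,1)
    |P|=3: 3 collections, coeffs (1), (1), (1)


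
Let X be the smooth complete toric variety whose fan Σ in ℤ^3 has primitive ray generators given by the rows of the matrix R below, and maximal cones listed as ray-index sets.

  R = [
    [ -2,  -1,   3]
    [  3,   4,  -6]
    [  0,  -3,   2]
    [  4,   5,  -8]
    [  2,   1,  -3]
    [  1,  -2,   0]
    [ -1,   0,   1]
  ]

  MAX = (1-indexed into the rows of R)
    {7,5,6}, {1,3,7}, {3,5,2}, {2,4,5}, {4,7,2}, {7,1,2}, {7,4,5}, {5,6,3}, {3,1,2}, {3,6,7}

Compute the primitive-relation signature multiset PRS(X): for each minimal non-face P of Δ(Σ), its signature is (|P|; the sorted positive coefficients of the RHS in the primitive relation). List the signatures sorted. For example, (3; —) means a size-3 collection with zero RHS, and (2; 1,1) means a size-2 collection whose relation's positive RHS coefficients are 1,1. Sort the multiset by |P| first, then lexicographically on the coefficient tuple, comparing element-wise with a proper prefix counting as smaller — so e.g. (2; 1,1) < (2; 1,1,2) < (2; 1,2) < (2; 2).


9 collections generate NE(X_Σ); each relation:

  P = {1,5}:  v_{1} + v_{5} = 0  →  sig = (2; —)
  P = {1,4}:  v_{1} + v_{4} = v_{2} + v_{7}  →  sig = (2; 1,1)
  P = {1,6}:  v_{1} + v_{6} = v_{3} + v_{7}  →  sig = (2; 1,1)
  P = {4,6}:  v_{4} + v_{6} = 3·v_{5} + v_{7}  →  sig = (2; 1,3)
  P = {2,6}:  v_{2} + v_{6} = 2·v_{5}  →  sig = (2; 2)
  P = {3,4}:  v_{3} + v_{4} = 2·v_{5}  →  sig = (2; 2)
  P = {2,3,7}:  v_{2} + v_{3} + v_{7} = v_{5}  →  sig = (3; 1)
  P = {2,5,7}:  v_{2} + v_{5} + v_{7} = v_{4}  →  sig = (3; 1)
  P = {3,5,7}:  v_{3} + v_{5} + v_{7} = v_{6}  →  sig = (3; 1)

Sorted signature multiset PRS(X):
    |P|=2: 6 collections, coeffs (), (1,1), (1,1), (1,3), (2), (2)
    |P|=3: 3 collections, coeffs (1), (1), (1)


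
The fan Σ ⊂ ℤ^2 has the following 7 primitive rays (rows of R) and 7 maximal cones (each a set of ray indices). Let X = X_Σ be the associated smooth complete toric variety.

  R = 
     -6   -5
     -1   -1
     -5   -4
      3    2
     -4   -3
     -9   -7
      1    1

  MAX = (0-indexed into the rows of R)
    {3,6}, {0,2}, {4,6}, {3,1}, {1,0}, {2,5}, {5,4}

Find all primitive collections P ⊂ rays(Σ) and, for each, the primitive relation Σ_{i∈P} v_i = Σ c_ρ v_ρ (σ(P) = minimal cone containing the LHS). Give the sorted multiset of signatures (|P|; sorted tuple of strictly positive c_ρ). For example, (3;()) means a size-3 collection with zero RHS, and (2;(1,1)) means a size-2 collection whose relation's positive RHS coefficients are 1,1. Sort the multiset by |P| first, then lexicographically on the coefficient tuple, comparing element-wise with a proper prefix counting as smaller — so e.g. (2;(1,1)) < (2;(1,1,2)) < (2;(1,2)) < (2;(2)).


14 minimal non-faces of Δ(Σ) (on 7 rays):

  • {1,6}:  v_{1} + v_{6} = 0  so sig = (2;())
  • {0,6}:  v_{0} + v_{6} = v_{2}  so sig = (2;(1))
  • {1,2}:  v_{1} + v_{2} = v_{0}  so sig = (2;(1))
  • {1,4}:  v_{1} + v_{4} = v_{2}  so sig = (2;(1))
  • {2,4}:  v_{2} + v_{4} = v_{5}  so sig = (2;(1))
  • {2,6}:  v_{2} + v_{6} = v_{4}  so sig = (2;(1))
  • {3,4}:  v_{3} + v_{4} = v_{1}  so sig = (2;(1))
  • {3,5}:  v_{3} + v_{5} = v_{0}  so sig = (2;(1))
  • {0,4}:  v_{0} + v_{4} = 2·v_{2}  so sig = (2;(2))
  • {1,5}:  v_{1} + v_{5} = 2·v_{2}  so sig = (2;(2))
  • {2,3}:  v_{2} + v_{3} = 2·v_{1}  so sig = (2;(2))
  • {5,6}:  v_{5} + v_{6} = 2·v_{4}  so sig = (2;(2))
  • {0,3}:  v_{0} + v_{3} = 3·v_{1}  so sig = (2;(3))
  • {0,5}:  v_{0} + v_{5} = 3·v_{2}  so sig = (2;(3))

Sorted signature multiset PRS(X):
{ (2;()),  (2;(1)) ×7,  (2;(2)) ×4,  (2;(3)) ×2 }


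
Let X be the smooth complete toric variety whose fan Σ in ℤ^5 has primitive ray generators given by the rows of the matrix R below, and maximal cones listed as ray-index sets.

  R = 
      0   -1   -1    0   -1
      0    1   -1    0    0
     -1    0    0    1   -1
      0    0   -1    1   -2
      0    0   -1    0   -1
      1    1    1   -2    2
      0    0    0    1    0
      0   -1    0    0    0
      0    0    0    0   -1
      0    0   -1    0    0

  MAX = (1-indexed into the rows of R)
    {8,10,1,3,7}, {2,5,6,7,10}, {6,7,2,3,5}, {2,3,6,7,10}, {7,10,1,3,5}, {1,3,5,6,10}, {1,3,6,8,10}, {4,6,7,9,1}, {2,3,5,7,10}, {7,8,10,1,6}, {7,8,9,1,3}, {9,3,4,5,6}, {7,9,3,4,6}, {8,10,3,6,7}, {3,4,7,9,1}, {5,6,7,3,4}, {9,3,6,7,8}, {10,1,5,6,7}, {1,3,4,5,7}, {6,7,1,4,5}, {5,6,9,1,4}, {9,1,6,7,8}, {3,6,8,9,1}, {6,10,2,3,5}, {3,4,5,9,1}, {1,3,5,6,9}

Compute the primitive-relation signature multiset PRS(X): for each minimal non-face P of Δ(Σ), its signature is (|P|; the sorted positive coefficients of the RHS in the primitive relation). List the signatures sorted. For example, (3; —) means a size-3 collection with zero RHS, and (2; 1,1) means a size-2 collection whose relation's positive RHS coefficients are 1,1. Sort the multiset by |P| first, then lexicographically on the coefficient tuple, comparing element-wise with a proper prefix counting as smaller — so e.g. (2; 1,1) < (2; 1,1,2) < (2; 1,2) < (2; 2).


|primitive collections| = 12. Relations:

  P={2,8}:  v_{2} + v_{8} = v_{10}  ⇒ sig = (2; 1)
  P={5,8}:  v_{5} + v_{8} = v_{1}  ⇒ sig = (2; 1)
  P={9,10}:  v_{9} + v_{10} = v_{5}  ⇒ sig = (2; 1)
  P={1,2}:  v_{1} + v_{2} = v_{5} + v_{10}  ⇒ sig = (2; 1,1)
  P={4,8}:  v_{4} + v_{8} = v_{1} + v_{7} + v_{9}  ⇒ sig = (2; 1,1,1)
  P={2,9}:  v_{2} + v_{9} = v_{3} + 2·v_{5} + v_{6} + v_{7}  ⇒ sig = (2; 1,1,1,2)
  P={2,4}:  v_{2} + v_{4} = v_{3} + 3·v_{5} + v_{6} + 2·v_{7}  ⇒ sig = (2; 1,1,2,3)
  P={4,10}:  v_{4} + v_{10} = 2·v_{5} + v_{7}  ⇒ sig = (2; 1,2)
  P={5,7,9}:  v_{5} + v_{7} + v_{9} = v_{4}  ⇒ sig = (3; 1)
  P={1,3,6,7}:  v_{1} + v_{3} + v_{6} + v_{7} = 0  ⇒ sig = (4; —)
  P={1,3,4,6}:  v_{1} + v_{3} + v_{4} + v_{6} = v_{5} + v_{9}  ⇒ sig = (4; 1,1)
  P={3,5,6,7,10}:  v_{3} + v_{5} + v_{6} + v_{7} + v_{10} = v_{2}  ⇒ sig = (5; 1)

Sorted signature multiset PRS(X):
    |P|=2: 8 collections, coeffs (1), (1), (1), (1,1), (1,1,1), (1,1,1,2), (1,1,2,3), (1,2)
    |P|=3: 1 collection, coeffs (1)
    |P|=4: 2 collections, coeffs (), (1,1)
    |P|=5: 1 collection, coeffs (1)


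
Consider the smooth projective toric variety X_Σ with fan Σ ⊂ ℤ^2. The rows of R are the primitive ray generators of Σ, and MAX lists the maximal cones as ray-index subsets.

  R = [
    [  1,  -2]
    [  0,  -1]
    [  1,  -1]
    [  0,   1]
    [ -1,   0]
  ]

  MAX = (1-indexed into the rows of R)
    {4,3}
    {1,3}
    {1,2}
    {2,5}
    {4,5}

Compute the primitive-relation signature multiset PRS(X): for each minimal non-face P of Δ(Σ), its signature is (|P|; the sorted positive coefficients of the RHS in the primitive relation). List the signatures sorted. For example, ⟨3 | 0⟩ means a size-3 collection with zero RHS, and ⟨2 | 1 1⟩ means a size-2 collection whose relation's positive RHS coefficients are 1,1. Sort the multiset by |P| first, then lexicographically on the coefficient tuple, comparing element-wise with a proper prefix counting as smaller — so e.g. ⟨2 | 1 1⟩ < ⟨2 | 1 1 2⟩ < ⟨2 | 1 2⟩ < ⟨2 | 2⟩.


Primitive collections (5):

  • {2,4}:  v_{2} + v_{4} = 0  so sig = ⟨2 | 0⟩
  • {1,4}:  v_{1} + v_{4} = v_{3}  so sig = ⟨2 | 1⟩
  • {2,3}:  v_{2} + v_{3} = v_{1}  so sig = ⟨2 | 1⟩
  • {3,5}:  v_{3} + v_{5} = v_{2}  so sig = ⟨2 | 1⟩
  • {1,5}:  v_{1} + v_{5} = 2·v_{2}  so sig = ⟨2 | 2⟩

Sorted signature multiset PRS(X):
    |P|=2: 5 collections, coeffs (), (1), (1), (1), (2)


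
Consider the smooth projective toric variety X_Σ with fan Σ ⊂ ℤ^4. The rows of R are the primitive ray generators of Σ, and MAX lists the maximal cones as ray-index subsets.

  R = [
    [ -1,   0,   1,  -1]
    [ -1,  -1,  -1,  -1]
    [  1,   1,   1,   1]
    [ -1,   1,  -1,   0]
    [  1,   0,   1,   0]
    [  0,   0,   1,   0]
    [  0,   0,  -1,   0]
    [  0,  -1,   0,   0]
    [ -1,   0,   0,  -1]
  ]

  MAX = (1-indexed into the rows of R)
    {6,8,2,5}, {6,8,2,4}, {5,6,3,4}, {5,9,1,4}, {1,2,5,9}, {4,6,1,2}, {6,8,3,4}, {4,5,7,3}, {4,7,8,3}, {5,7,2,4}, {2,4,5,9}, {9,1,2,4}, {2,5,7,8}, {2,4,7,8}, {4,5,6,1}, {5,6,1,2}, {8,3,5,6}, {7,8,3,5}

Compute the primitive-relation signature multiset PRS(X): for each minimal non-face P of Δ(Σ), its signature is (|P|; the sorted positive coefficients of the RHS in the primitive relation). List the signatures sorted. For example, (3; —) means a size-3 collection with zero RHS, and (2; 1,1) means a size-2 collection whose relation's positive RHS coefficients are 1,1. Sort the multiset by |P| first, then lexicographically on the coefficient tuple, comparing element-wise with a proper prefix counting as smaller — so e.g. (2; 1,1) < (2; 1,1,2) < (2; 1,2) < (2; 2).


Σ has 12 primitive collections:

  • {2,3}:  v_{2} + v_{3} = 0  →  sig = (2; —)
  • {6,7}:  v_{6} + v_{7} = 0  →  sig = (2; —)
  • {1,7}:  v_{1} + v_{7} = v_{9}  →  sig = (2; 1)
  • {6,9}:  v_{6} + v_{9} = v_{1}  →  sig = (2; 1)
  • {8,9}:  v_{8} + v_{9} = v_{2} + v_{6}  →  sig = (2; 1,1)
  • {3,9}:  v_{3} + v_{9} = v_{4} + v_{5} + v_{6}  →  sig = (2; 1,1,1)
  • {7,9}:  v_{7} + v_{9} = v_{2} + v_{4} + v_{5}  →  sig = (2; 1,1,1)
  • {1,3}:  v_{1} + v_{3} = v_{4} + v_{5} + 2·v_{6}  →  sig = (2; 1,1,2)
  • {1,8}:  v_{1} + v_{8} = v_{2} + 2·v_{6}  →  sig = (2; 1,2)
  • {4,5,8}:  v_{4} + v_{5} + v_{8} = 0  →  sig = (3; —)
  • {2,4,5,6}:  v_{2} + v_{4} + v_{5} + v_{6} = v_{9}  →  sig = (4; 1)
  • {1,2,4,5}:  v_{1} + v_{2} + v_{4} + v_{5} = 2·v_{9}  →  sig = (4; 2)

Signatures (|P|; sorted positive RHS coefficients), sorted:
    (2; —)
    (2; —)
    (2; 1)
    (2; 1)
    (2; 1,1)
    (2; 1,1,1)
    (2; 1,1,1)
    (2; 1,1,2)
    (2; 1,2)
    (3; —)
    (4; 1)
    (4; 2)


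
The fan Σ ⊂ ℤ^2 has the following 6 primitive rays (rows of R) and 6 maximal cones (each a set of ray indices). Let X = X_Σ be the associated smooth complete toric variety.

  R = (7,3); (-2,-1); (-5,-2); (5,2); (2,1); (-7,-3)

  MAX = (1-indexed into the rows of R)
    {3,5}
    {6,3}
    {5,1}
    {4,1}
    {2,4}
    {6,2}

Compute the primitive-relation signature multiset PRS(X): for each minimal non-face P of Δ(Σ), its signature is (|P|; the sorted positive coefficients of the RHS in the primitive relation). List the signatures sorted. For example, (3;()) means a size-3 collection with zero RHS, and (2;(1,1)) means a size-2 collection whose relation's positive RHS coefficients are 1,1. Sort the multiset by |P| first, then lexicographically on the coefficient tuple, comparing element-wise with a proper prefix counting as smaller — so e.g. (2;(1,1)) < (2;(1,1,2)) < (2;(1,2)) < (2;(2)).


9 collections generate NE(X_Σ); each relation:

  P={1,6}:  v_{1} + v_{6} = 0 — sig = (2;())
  P={2,5}:  v_{2} + v_{5} = 0 — sig = (2;())
  P={3,4}:  v_{3} + v_{4} = 0 — sig = (2;())
  P={1,2}:  v_{1} + v_{2} = v_{4} — sig = (2;(1))
  P={1,3}:  v_{1} + v_{3} = v_{5} — sig = (2;(1))
  P={2,3}:  v_{2} + v_{3} = v_{6} — sig = (2;(1))
  P={4,5}:  v_{4} + v_{5} = v_{1} — sig = (2;(1))
  P={4,6}:  v_{4} + v_{6} = v_{2} — sig = (2;(1))
  P={5,6}:  v_{5} + v_{6} = v_{3} — sig = (2;(1))

Hence PRS(X_Σ) =
    (2;())
    (2;())
    (2;())
    (2;(1))
    (2;(1))
    (2;(1))
    (2;(1))
    (2;(1))
    (2;(1))


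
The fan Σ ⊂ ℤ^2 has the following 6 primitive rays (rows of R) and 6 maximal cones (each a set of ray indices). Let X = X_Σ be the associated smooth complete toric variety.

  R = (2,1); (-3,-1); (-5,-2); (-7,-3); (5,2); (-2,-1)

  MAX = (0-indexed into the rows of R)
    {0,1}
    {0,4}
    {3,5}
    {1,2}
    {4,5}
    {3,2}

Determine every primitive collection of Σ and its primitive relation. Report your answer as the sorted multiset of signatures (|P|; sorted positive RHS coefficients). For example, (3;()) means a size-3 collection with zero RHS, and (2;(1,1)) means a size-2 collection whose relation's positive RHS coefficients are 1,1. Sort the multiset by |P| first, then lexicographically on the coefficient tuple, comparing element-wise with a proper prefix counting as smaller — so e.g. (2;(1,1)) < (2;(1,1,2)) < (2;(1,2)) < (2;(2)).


9 minimal non-faces of Δ(Σ) (on 6 rays):

  P = {0,5}:  v_{0} + v_{5} = 0 ; sig = (2;())
  P = {2,4}:  v_{2} + v_{4} = 0 ; sig = (2;())
  P = {0,2}:  v_{0} + v_{2} = v_{1} ; sig = (2;(1))
  P = {0,3}:  v_{0} + v_{3} = v_{2} ; sig = (2;(1))
  P = {1,4}:  v_{1} + v_{4} = v_{0} ; sig = (2;(1))
  P = {1,5}:  v_{1} + v_{5} = v_{2} ; sig = (2;(1))
  P = {2,5}:  v_{2} + v_{5} = v_{3} ; sig = (2;(1))
  P = {3,4}:  v_{3} + v_{4} = v_{5} ; sig = (2;(1))
  P = {1,3}:  v_{1} + v_{3} = 2·v_{2} ; sig = (2;(2))

so the primitive-relation signature multiset is
[(2;()), (2;()), (2;(1)), (2;(1)), (2;(1)), (2;(1)), (2;(1)), (2;(1)), (2;(2))]


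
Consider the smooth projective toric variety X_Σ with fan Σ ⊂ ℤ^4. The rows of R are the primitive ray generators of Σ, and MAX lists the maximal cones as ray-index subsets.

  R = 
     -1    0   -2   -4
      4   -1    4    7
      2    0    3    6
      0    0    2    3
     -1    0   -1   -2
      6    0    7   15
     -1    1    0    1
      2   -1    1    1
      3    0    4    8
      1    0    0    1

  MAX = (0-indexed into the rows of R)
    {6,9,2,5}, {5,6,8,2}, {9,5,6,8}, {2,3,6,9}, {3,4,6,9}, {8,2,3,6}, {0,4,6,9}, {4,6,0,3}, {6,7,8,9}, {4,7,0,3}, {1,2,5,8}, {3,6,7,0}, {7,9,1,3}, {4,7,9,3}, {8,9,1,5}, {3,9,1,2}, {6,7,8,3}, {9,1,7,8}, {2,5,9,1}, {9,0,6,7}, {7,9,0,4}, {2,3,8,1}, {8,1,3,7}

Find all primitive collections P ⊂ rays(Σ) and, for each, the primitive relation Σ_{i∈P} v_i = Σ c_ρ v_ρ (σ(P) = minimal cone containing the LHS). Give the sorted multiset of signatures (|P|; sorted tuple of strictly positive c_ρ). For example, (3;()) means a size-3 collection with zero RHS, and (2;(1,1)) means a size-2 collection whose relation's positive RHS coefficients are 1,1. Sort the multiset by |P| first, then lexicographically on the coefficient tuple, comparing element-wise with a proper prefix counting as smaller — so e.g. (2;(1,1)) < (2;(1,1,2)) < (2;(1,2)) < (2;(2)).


17 collections generate NE(X_Σ); each relation:

  P={1,6}:  v_{1} + v_{6} = v_{8} ; sig = (2;(1))
  P={2,7}:  v_{2} + v_{7} = v_{1} ; sig = (2;(1))
  P={4,8}:  v_{4} + v_{8} = v_{2} ; sig = (2;(1))
  P={0,2}:  v_{0} + v_{2} = v_{6} + v_{7} ; sig = (2;(1,1))
  P={2,4}:  v_{2} + v_{4} = v_{3} + v_{9} ; sig = (2;(1,1))
  P={1,4}:  v_{1} + v_{4} = v_{3} + v_{7} + v_{9} ; sig = (2;(1,1,1))
  P={5,7}:  v_{5} + v_{7} = v_{1} + v_{8} + v_{9} ; sig = (2;(1,1,1))
  P={0,5}:  v_{0} + v_{5} = v_{6} + v_{7} + v_{8} + v_{9} ; sig = (2;(1,1,1,1))
  P={0,1}:  v_{0} + v_{1} = v_{6} + 2·v_{7} ; sig = (2;(1,2))
  P={4,5}:  v_{4} + v_{5} = 2·v_{2} + v_{9} ; sig = (2;(1,2))
  P={0,8}:  v_{0} + v_{8} = 2·v_{6} + 2·v_{7} ; sig = (2;(2,2))
  P={3,5}:  v_{3} + v_{5} = 3·v_{2} ; sig = (2;(3))
  P={0,3,9}:  v_{0} + v_{3} + v_{9} = 0 ; sig = (3;())
  P={4,6,7}:  v_{4} + v_{6} + v_{7} = 0 ; sig = (3;())
  P={2,8,9}:  v_{2} + v_{8} + v_{9} = v_{5} ; sig = (3;(1))
  P={3,8,9}:  v_{3} + v_{8} + v_{9} = 2·v_{2} ; sig = (3;(2))
  P={3,6,7,9}:  v_{3} + v_{6} + v_{7} + v_{9} = v_{2} ; sig = (4;(1))

Hence PRS(X_Σ) =
    |P|=2: 12 collections, coeffs (1), (1), (1), (1,1), (1,1), (1,1,1), (1,1,1), (1,1,1,1), (1,2), (1,2), (2,2), (3)
    |P|=3: 4 collections, coeffs (), (), (1), (2)
    |P|=4: 1 collection, coeffs (1)


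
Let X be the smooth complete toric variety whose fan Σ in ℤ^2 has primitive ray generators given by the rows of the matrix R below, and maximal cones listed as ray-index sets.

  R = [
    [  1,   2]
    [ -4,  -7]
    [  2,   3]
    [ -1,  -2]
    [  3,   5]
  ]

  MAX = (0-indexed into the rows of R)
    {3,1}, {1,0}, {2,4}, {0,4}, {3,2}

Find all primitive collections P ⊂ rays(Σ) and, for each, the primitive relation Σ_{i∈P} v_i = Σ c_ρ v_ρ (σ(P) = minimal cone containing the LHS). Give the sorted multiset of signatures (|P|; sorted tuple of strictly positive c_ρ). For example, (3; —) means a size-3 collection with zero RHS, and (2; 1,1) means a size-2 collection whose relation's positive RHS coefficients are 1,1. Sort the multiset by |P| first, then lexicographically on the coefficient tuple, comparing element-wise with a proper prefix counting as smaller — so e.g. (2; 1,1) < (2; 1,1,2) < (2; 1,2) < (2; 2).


Primitive collections (5):

  {0,3}:  v_{0} + v_{3} = 0 ; sig = (2; —)
  {0,2}:  v_{0} + v_{2} = v_{4} ; sig = (2; 1)
  {1,4}:  v_{1} + v_{4} = v_{3} ; sig = (2; 1)
  {3,4}:  v_{3} + v_{4} = v_{2} ; sig = (2; 1)
  {1,2}:  v_{1} + v_{2} = 2·v_{3} ; sig = (2; 2)

Sorted signature multiset PRS(X):
    |P|=2: 5 collections, coeffs (), (1), (1), (1), (2)


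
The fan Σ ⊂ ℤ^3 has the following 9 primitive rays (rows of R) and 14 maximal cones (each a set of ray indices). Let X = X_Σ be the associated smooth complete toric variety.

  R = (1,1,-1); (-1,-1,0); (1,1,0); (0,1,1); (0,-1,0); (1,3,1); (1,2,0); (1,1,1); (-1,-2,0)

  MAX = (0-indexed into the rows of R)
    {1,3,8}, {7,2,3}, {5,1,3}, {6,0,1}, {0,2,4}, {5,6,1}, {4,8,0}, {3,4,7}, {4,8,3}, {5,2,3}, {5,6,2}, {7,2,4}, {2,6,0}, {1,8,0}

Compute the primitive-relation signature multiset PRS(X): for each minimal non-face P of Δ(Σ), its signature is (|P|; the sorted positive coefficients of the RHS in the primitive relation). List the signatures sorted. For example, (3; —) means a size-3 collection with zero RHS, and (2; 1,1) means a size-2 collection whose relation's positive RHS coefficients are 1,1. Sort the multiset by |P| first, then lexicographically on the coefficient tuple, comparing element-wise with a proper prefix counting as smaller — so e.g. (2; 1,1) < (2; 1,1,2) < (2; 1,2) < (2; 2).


The 16 primitive collections of Σ (r=9, n=3):

  P = {1,2}:  v_{1} + v_{2} = 0  ⇒ sig = (2; —)
  P = {6,8}:  v_{6} + v_{8} = 0  ⇒ sig = (2; —)
  P = {0,3}:  v_{0} + v_{3} = v_{6}  ⇒ sig = (2; 1)
  P = {1,4}:  v_{1} + v_{4} = v_{8}  ⇒ sig = (2; 1)
  P = {2,8}:  v_{2} + v_{8} = v_{4}  ⇒ sig = (2; 1)
  P = {3,6}:  v_{3} + v_{6} = v_{5}  ⇒ sig = (2; 1)
  P = {4,6}:  v_{4} + v_{6} = v_{2}  ⇒ sig = (2; 1)
  P = {5,8}:  v_{5} + v_{8} = v_{3}  ⇒ sig = (2; 1)
  P = {1,7}:  v_{1} + v_{7} = v_{3} + v_{4}  ⇒ sig = (2; 1,1)
  P = {4,5}:  v_{4} + v_{5} = v_{2} + v_{3}  ⇒ sig = (2; 1,1)
  P = {6,7}:  v_{6} + v_{7} = 2·v_{2} + v_{3}  ⇒ sig = (2; 1,2)
  P = {7,8}:  v_{7} + v_{8} = v_{3} + 2·v_{4}  ⇒ sig = (2; 1,2)
  P = {0,5}:  v_{0} + v_{5} = 2·v_{6}  ⇒ sig = (2; 2)
  P = {0,7}:  v_{0} + v_{7} = 2·v_{2}  ⇒ sig = (2; 2)
  P = {5,7}:  v_{5} + v_{7} = 2·v_{2} + 2·v_{3}  ⇒ sig = (2; 2,2)
  P = {2,3,4}:  v_{2} + v_{3} + v_{4} = v_{7}  ⇒ sig = (3; 1)

so the primitive-relation signature multiset is
[(2; —), (2; —), (2; 1), (2; 1), (2; 1), (2; 1), (2; 1), (2; 1), (2; 1,1), (2; 1,1), (2; 1,2), (2; 1,2), (2; 2), (2; 2), (2; 2,2), (3; 1)]


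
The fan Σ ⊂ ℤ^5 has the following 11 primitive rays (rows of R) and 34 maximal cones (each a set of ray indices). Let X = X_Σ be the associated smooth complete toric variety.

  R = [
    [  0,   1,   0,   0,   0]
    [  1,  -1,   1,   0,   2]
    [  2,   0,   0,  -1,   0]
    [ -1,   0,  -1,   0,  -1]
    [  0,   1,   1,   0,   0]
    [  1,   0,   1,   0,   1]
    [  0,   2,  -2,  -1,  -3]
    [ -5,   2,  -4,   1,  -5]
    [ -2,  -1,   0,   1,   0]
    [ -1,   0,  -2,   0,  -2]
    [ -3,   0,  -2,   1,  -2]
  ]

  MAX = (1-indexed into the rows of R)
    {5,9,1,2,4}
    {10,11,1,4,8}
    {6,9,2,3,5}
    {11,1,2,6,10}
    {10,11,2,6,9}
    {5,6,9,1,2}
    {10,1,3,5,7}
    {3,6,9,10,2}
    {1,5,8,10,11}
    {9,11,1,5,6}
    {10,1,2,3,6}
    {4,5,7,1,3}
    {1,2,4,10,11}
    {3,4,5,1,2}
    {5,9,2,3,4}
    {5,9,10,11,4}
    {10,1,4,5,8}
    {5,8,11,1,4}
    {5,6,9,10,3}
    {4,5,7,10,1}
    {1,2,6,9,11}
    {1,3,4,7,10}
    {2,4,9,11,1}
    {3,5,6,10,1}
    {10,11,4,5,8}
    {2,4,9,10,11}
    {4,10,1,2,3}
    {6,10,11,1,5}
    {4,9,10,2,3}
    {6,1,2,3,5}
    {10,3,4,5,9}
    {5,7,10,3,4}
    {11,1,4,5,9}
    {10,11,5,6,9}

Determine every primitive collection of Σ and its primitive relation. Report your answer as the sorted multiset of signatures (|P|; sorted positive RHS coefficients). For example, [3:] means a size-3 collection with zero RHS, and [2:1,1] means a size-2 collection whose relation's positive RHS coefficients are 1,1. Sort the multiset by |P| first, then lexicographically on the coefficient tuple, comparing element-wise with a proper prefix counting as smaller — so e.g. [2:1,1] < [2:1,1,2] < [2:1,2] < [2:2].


The 17 primitive collections of Σ (r=11, n=5):

  {4,6}:  v_{4} + v_{6} = 0  ⇒ sig = [2:]
  {3,11}:  v_{3} + v_{11} = v_{10}  ⇒ sig = [2:1]
  {2,7}:  v_{2} + v_{7} = v_{1} + v_{3} + v_{4}  ⇒ sig = [2:1,1,1]
  {2,8}:  v_{2} + v_{8} = v_{1} + v_{4} + v_{11}  ⇒ sig = [2:1,1,1]
  {7,9}:  v_{7} + v_{9} = v_{4} + v_{5} + v_{10}  ⇒ sig = [2:1,1,1]
  {6,7}:  v_{6} + v_{7} = v_{1} + v_{3} + v_{5} + v_{10}  ⇒ sig = [2:1,1,1,1]
  {6,8}:  v_{6} + v_{8} = v_{1} + v_{5} + v_{10} + v_{11}  ⇒ sig = [2:1,1,1,1]
  {3,8}:  v_{3} + v_{8} = v_{1} + v_{4} + v_{5} + 2·v_{10}  ⇒ sig = [2:1,1,1,2]
  {7,11}:  v_{7} + v_{11} = v_{1} + v_{4} + v_{5} + 2·v_{10}  ⇒ sig = [2:1,1,1,2]
  {8,9}:  v_{8} + v_{9} = v_{4} + v_{5} + 2·v_{11}  ⇒ sig = [2:1,1,2]
  {7,8}:  v_{7} + v_{8} = 2·v_{1} + 2·v_{4} + 2·v_{5} + 3·v_{10}  ⇒ sig = [2:2,2,2,3]
  {1,3,9}:  v_{1} + v_{3} + v_{9} = 0  ⇒ sig = [3:]
  {2,5,10}:  v_{2} + v_{5} + v_{10} = 0  ⇒ sig = [3:]
  {1,9,10}:  v_{1} + v_{9} + v_{10} = v_{11}  ⇒ sig = [3:1]
  {2,5,11}:  v_{2} + v_{5} + v_{11} = v_{1} + v_{9}  ⇒ sig = [3:1,1]
  {1,3,4,5,10}:  v_{1} + v_{3} + v_{4} + v_{5} + v_{10} = v_{7}  ⇒ sig = [5:1]
  {1,4,5,10,11}:  v_{1} + v_{4} + v_{5} + v_{10} + v_{11} = v_{8}  ⇒ sig = [5:1]

Hence PRS(X_Σ) =
    |P|=2: 11 collections, coeffs (), (1), (1,1,1), (1,1,1), (1,1,1), (1,1,1,1), (1,1,1,1), (1,1,1,2), (1,1,1,2), (1,1,2), (2,2,2,3)
    |P|=3: 4 collections, coeffs (), (), (1), (1,1)
    |P|=5: 2 collections, coeffs (1), (1)


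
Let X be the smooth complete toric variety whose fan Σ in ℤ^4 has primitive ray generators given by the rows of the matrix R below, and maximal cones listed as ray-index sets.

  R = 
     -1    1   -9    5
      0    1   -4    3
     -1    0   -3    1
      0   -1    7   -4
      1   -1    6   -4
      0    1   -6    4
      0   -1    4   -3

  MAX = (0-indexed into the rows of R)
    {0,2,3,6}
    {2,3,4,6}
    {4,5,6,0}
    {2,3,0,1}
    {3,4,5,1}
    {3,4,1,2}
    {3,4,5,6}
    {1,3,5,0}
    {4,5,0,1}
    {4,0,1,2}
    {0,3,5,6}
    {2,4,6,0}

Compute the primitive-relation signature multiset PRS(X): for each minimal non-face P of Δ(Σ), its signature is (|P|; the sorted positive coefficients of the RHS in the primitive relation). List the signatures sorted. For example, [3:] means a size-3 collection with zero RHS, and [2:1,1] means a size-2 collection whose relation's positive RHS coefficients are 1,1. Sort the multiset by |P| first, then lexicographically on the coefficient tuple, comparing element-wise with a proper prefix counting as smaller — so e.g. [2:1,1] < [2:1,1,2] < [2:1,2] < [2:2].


The 3 primitive collections of Σ (r=7, n=4):

  {1,6}:  v_{1} + v_{6} = 0  ⟹  sig = [2:]
  {2,5}:  v_{2} + v_{5} = v_{0}  ⟹  sig = [2:1]
  {0,3,4}:  v_{0} + v_{3} + v_{4} = v_{6}  ⟹  sig = [3:1]

so the primitive-relation signature multiset is
    |P|=2: 2 collections, coeffs (), (1)
    |P|=3: 1 collection, coeffs (1)


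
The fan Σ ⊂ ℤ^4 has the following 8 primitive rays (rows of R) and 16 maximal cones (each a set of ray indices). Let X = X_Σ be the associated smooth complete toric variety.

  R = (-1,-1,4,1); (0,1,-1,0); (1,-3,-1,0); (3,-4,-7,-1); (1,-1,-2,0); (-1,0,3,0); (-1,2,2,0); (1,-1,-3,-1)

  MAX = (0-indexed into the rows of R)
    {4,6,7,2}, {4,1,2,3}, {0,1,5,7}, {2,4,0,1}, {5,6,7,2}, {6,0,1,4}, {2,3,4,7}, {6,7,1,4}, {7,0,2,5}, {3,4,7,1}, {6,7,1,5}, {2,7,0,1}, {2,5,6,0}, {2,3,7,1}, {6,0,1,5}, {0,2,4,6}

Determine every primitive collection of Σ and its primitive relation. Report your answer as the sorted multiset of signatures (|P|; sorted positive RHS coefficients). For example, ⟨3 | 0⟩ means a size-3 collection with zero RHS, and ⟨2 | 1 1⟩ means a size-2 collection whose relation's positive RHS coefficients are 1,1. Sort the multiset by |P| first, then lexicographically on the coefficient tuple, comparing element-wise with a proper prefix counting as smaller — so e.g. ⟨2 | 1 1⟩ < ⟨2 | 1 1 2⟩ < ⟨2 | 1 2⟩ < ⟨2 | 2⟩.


Minimal non-faces — 9 found among 8 rays, 16 max cones:

  P={3,5}:  v_{3} + v_{5} = v_{2} + v_{7} — sig = ⟨2 | 1 1⟩
  P={3,6}:  v_{3} + v_{6} = v_{4} + v_{7} — sig = ⟨2 | 1 1⟩
  P={4,5}:  v_{4} + v_{5} = v_{2} + v_{6} — sig = ⟨2 | 1 1⟩
  P={0,3}:  v_{0} + v_{3} = v_{1} + 2·v_{2} — sig = ⟨2 | 1 2⟩
  P={1,2,6}:  v_{1} + v_{2} + v_{6} = 0 — sig = ⟨3 | 0⟩
  P={0,4,7}:  v_{0} + v_{4} + v_{7} = v_{2} — sig = ⟨3 | 1⟩
  P={0,6,7}:  v_{0} + v_{6} + v_{7} = v_{5} — sig = ⟨3 | 1⟩
  P={1,2,5}:  v_{1} + v_{2} + v_{5} = v_{0} + v_{7} — sig = ⟨3 | 1 1⟩
  P={1,2,4,7}:  v_{1} + v_{2} + v_{4} + v_{7} = v_{3} — sig = ⟨4 | 1⟩

so the primitive-relation signature multiset is
    |P|=2: 4 collections, coeffs (1,1), (1,1), (1,1), (1,2)
    |P|=3: 4 collections, coeffs (), (1), (1), (1,1)
    |P|=4: 1 collection, coeffs (1)


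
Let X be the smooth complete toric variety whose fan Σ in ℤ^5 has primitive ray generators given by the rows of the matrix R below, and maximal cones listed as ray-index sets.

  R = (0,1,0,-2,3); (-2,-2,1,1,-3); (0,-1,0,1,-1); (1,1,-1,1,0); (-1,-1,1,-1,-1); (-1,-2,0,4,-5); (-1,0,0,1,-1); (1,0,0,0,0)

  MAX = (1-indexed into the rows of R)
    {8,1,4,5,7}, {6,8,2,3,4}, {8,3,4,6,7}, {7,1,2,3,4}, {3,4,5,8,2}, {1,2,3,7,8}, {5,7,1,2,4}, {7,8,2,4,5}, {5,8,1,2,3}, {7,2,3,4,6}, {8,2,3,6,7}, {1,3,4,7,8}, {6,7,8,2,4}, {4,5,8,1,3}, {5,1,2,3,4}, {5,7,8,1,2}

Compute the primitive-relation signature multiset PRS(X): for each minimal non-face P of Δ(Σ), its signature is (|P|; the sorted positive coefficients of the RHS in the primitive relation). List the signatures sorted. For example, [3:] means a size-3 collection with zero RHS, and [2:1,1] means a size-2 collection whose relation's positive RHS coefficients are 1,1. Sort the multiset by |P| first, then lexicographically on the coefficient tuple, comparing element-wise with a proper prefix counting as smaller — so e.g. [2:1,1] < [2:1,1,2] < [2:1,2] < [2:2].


|primitive collections| = 5. Relations:

  {1,6}:  v_{1} + v_{6} = v_{3} + v_{7}  ⇒ sig = [2:1,1]
  {5,6}:  v_{5} + v_{6} = 2·v_{2} + v_{4} + v_{8}  ⇒ sig = [2:1,1,2]
  {3,5,7}:  v_{3} + v_{5} + v_{7} = v_{2}  ⇒ sig = [3:1]
  {1,2,4,8}:  v_{1} + v_{2} + v_{4} + v_{8} = 0  ⇒ sig = [4:]
  {2,3,4,7,8}:  v_{2} + v_{3} + v_{4} + v_{7} + v_{8} = v_{6}  ⇒ sig = [5:1]

so the primitive-relation signature multiset is
    |P|=2: 2 collections, coeffs (1,1), (1,1,2)
    |P|=3: 1 collection, coeffs (1)
    |P|=4: 1 collection, coeffs ()
    |P|=5: 1 collection, coeffs (1)
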